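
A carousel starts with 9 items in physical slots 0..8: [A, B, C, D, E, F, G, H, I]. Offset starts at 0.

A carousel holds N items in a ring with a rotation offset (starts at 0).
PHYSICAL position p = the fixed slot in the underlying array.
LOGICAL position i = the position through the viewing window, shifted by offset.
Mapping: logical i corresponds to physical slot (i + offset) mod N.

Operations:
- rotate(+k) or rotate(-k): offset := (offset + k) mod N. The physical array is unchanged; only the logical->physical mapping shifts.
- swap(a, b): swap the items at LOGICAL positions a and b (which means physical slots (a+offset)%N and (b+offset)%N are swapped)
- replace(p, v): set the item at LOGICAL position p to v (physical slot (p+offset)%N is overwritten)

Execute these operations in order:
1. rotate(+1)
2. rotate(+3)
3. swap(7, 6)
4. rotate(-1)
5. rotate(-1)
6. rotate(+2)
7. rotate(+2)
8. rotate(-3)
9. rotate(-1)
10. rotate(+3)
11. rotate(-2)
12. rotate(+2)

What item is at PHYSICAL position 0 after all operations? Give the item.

Answer: A

Derivation:
After op 1 (rotate(+1)): offset=1, physical=[A,B,C,D,E,F,G,H,I], logical=[B,C,D,E,F,G,H,I,A]
After op 2 (rotate(+3)): offset=4, physical=[A,B,C,D,E,F,G,H,I], logical=[E,F,G,H,I,A,B,C,D]
After op 3 (swap(7, 6)): offset=4, physical=[A,C,B,D,E,F,G,H,I], logical=[E,F,G,H,I,A,C,B,D]
After op 4 (rotate(-1)): offset=3, physical=[A,C,B,D,E,F,G,H,I], logical=[D,E,F,G,H,I,A,C,B]
After op 5 (rotate(-1)): offset=2, physical=[A,C,B,D,E,F,G,H,I], logical=[B,D,E,F,G,H,I,A,C]
After op 6 (rotate(+2)): offset=4, physical=[A,C,B,D,E,F,G,H,I], logical=[E,F,G,H,I,A,C,B,D]
After op 7 (rotate(+2)): offset=6, physical=[A,C,B,D,E,F,G,H,I], logical=[G,H,I,A,C,B,D,E,F]
After op 8 (rotate(-3)): offset=3, physical=[A,C,B,D,E,F,G,H,I], logical=[D,E,F,G,H,I,A,C,B]
After op 9 (rotate(-1)): offset=2, physical=[A,C,B,D,E,F,G,H,I], logical=[B,D,E,F,G,H,I,A,C]
After op 10 (rotate(+3)): offset=5, physical=[A,C,B,D,E,F,G,H,I], logical=[F,G,H,I,A,C,B,D,E]
After op 11 (rotate(-2)): offset=3, physical=[A,C,B,D,E,F,G,H,I], logical=[D,E,F,G,H,I,A,C,B]
After op 12 (rotate(+2)): offset=5, physical=[A,C,B,D,E,F,G,H,I], logical=[F,G,H,I,A,C,B,D,E]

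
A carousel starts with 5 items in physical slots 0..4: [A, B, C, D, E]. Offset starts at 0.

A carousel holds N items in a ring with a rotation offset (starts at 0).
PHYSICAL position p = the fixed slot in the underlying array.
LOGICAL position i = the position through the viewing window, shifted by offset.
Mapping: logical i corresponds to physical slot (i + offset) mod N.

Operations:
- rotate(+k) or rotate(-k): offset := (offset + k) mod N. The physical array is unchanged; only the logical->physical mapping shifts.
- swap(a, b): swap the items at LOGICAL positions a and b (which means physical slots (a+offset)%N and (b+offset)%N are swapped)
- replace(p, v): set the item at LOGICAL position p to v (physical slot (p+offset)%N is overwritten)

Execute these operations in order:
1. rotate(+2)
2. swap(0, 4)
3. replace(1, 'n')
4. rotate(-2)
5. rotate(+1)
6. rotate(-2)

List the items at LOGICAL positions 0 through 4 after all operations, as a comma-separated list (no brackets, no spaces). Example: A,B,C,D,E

After op 1 (rotate(+2)): offset=2, physical=[A,B,C,D,E], logical=[C,D,E,A,B]
After op 2 (swap(0, 4)): offset=2, physical=[A,C,B,D,E], logical=[B,D,E,A,C]
After op 3 (replace(1, 'n')): offset=2, physical=[A,C,B,n,E], logical=[B,n,E,A,C]
After op 4 (rotate(-2)): offset=0, physical=[A,C,B,n,E], logical=[A,C,B,n,E]
After op 5 (rotate(+1)): offset=1, physical=[A,C,B,n,E], logical=[C,B,n,E,A]
After op 6 (rotate(-2)): offset=4, physical=[A,C,B,n,E], logical=[E,A,C,B,n]

Answer: E,A,C,B,n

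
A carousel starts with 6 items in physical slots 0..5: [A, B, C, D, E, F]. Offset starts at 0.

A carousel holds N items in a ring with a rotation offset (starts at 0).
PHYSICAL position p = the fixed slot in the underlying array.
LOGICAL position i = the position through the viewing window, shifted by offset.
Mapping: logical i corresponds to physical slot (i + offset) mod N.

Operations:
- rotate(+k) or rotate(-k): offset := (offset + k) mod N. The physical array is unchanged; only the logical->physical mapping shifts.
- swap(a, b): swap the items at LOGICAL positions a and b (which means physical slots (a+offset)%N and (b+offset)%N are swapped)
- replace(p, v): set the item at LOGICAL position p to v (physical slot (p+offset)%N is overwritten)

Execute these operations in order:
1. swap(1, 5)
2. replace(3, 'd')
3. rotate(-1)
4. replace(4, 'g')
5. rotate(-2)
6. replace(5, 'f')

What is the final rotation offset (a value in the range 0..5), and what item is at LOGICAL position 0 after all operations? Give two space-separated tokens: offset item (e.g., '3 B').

After op 1 (swap(1, 5)): offset=0, physical=[A,F,C,D,E,B], logical=[A,F,C,D,E,B]
After op 2 (replace(3, 'd')): offset=0, physical=[A,F,C,d,E,B], logical=[A,F,C,d,E,B]
After op 3 (rotate(-1)): offset=5, physical=[A,F,C,d,E,B], logical=[B,A,F,C,d,E]
After op 4 (replace(4, 'g')): offset=5, physical=[A,F,C,g,E,B], logical=[B,A,F,C,g,E]
After op 5 (rotate(-2)): offset=3, physical=[A,F,C,g,E,B], logical=[g,E,B,A,F,C]
After op 6 (replace(5, 'f')): offset=3, physical=[A,F,f,g,E,B], logical=[g,E,B,A,F,f]

Answer: 3 g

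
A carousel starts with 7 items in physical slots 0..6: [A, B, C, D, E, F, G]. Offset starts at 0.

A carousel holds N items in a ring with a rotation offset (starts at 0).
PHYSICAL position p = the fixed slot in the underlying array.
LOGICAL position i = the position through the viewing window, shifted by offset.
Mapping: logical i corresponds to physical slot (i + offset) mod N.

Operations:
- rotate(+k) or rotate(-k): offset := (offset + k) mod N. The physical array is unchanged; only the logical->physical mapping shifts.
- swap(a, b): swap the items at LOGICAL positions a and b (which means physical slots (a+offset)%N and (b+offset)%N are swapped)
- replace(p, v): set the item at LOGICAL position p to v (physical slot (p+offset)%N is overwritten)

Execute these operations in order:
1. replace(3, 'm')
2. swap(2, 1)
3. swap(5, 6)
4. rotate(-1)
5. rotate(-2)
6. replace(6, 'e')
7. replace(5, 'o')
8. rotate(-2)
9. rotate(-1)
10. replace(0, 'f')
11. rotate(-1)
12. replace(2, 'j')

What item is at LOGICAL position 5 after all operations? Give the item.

After op 1 (replace(3, 'm')): offset=0, physical=[A,B,C,m,E,F,G], logical=[A,B,C,m,E,F,G]
After op 2 (swap(2, 1)): offset=0, physical=[A,C,B,m,E,F,G], logical=[A,C,B,m,E,F,G]
After op 3 (swap(5, 6)): offset=0, physical=[A,C,B,m,E,G,F], logical=[A,C,B,m,E,G,F]
After op 4 (rotate(-1)): offset=6, physical=[A,C,B,m,E,G,F], logical=[F,A,C,B,m,E,G]
After op 5 (rotate(-2)): offset=4, physical=[A,C,B,m,E,G,F], logical=[E,G,F,A,C,B,m]
After op 6 (replace(6, 'e')): offset=4, physical=[A,C,B,e,E,G,F], logical=[E,G,F,A,C,B,e]
After op 7 (replace(5, 'o')): offset=4, physical=[A,C,o,e,E,G,F], logical=[E,G,F,A,C,o,e]
After op 8 (rotate(-2)): offset=2, physical=[A,C,o,e,E,G,F], logical=[o,e,E,G,F,A,C]
After op 9 (rotate(-1)): offset=1, physical=[A,C,o,e,E,G,F], logical=[C,o,e,E,G,F,A]
After op 10 (replace(0, 'f')): offset=1, physical=[A,f,o,e,E,G,F], logical=[f,o,e,E,G,F,A]
After op 11 (rotate(-1)): offset=0, physical=[A,f,o,e,E,G,F], logical=[A,f,o,e,E,G,F]
After op 12 (replace(2, 'j')): offset=0, physical=[A,f,j,e,E,G,F], logical=[A,f,j,e,E,G,F]

Answer: G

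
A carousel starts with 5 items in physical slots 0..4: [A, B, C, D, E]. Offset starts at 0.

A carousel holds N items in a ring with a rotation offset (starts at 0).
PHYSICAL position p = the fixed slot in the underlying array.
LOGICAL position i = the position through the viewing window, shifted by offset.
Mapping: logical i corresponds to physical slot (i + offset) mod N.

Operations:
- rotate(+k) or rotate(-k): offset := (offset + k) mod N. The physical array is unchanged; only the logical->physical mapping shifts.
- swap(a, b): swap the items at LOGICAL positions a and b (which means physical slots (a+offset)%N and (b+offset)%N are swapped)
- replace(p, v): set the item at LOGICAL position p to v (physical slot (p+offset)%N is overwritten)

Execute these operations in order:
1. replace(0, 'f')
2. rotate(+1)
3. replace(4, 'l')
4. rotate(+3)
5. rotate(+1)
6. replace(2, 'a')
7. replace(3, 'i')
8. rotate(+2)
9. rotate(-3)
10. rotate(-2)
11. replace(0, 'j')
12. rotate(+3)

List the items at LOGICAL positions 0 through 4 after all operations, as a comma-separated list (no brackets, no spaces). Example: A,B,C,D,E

After op 1 (replace(0, 'f')): offset=0, physical=[f,B,C,D,E], logical=[f,B,C,D,E]
After op 2 (rotate(+1)): offset=1, physical=[f,B,C,D,E], logical=[B,C,D,E,f]
After op 3 (replace(4, 'l')): offset=1, physical=[l,B,C,D,E], logical=[B,C,D,E,l]
After op 4 (rotate(+3)): offset=4, physical=[l,B,C,D,E], logical=[E,l,B,C,D]
After op 5 (rotate(+1)): offset=0, physical=[l,B,C,D,E], logical=[l,B,C,D,E]
After op 6 (replace(2, 'a')): offset=0, physical=[l,B,a,D,E], logical=[l,B,a,D,E]
After op 7 (replace(3, 'i')): offset=0, physical=[l,B,a,i,E], logical=[l,B,a,i,E]
After op 8 (rotate(+2)): offset=2, physical=[l,B,a,i,E], logical=[a,i,E,l,B]
After op 9 (rotate(-3)): offset=4, physical=[l,B,a,i,E], logical=[E,l,B,a,i]
After op 10 (rotate(-2)): offset=2, physical=[l,B,a,i,E], logical=[a,i,E,l,B]
After op 11 (replace(0, 'j')): offset=2, physical=[l,B,j,i,E], logical=[j,i,E,l,B]
After op 12 (rotate(+3)): offset=0, physical=[l,B,j,i,E], logical=[l,B,j,i,E]

Answer: l,B,j,i,E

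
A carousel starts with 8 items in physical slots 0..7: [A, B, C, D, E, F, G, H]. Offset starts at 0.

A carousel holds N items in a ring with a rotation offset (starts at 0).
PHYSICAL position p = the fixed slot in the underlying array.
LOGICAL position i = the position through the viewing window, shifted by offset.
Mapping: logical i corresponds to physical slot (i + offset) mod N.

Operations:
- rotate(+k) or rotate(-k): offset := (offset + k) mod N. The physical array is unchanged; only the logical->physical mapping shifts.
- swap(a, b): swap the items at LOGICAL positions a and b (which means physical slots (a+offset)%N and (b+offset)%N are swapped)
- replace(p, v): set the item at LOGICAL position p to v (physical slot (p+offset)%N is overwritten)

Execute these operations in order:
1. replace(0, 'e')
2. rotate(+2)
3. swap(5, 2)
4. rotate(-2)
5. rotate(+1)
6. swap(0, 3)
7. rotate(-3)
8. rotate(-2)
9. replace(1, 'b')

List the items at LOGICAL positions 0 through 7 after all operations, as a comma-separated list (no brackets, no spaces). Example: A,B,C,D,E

After op 1 (replace(0, 'e')): offset=0, physical=[e,B,C,D,E,F,G,H], logical=[e,B,C,D,E,F,G,H]
After op 2 (rotate(+2)): offset=2, physical=[e,B,C,D,E,F,G,H], logical=[C,D,E,F,G,H,e,B]
After op 3 (swap(5, 2)): offset=2, physical=[e,B,C,D,H,F,G,E], logical=[C,D,H,F,G,E,e,B]
After op 4 (rotate(-2)): offset=0, physical=[e,B,C,D,H,F,G,E], logical=[e,B,C,D,H,F,G,E]
After op 5 (rotate(+1)): offset=1, physical=[e,B,C,D,H,F,G,E], logical=[B,C,D,H,F,G,E,e]
After op 6 (swap(0, 3)): offset=1, physical=[e,H,C,D,B,F,G,E], logical=[H,C,D,B,F,G,E,e]
After op 7 (rotate(-3)): offset=6, physical=[e,H,C,D,B,F,G,E], logical=[G,E,e,H,C,D,B,F]
After op 8 (rotate(-2)): offset=4, physical=[e,H,C,D,B,F,G,E], logical=[B,F,G,E,e,H,C,D]
After op 9 (replace(1, 'b')): offset=4, physical=[e,H,C,D,B,b,G,E], logical=[B,b,G,E,e,H,C,D]

Answer: B,b,G,E,e,H,C,D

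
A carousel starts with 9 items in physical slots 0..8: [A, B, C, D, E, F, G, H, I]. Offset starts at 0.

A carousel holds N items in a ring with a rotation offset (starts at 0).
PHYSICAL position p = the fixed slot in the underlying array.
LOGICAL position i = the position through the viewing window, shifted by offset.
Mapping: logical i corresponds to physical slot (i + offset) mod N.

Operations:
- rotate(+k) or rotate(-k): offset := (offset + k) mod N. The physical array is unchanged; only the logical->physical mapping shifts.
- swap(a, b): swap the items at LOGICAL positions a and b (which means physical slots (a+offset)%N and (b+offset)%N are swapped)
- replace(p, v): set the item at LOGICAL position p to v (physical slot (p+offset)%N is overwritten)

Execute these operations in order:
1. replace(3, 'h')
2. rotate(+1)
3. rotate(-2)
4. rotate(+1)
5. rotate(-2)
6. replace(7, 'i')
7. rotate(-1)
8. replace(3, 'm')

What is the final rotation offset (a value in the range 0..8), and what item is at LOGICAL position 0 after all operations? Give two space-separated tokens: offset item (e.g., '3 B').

Answer: 6 G

Derivation:
After op 1 (replace(3, 'h')): offset=0, physical=[A,B,C,h,E,F,G,H,I], logical=[A,B,C,h,E,F,G,H,I]
After op 2 (rotate(+1)): offset=1, physical=[A,B,C,h,E,F,G,H,I], logical=[B,C,h,E,F,G,H,I,A]
After op 3 (rotate(-2)): offset=8, physical=[A,B,C,h,E,F,G,H,I], logical=[I,A,B,C,h,E,F,G,H]
After op 4 (rotate(+1)): offset=0, physical=[A,B,C,h,E,F,G,H,I], logical=[A,B,C,h,E,F,G,H,I]
After op 5 (rotate(-2)): offset=7, physical=[A,B,C,h,E,F,G,H,I], logical=[H,I,A,B,C,h,E,F,G]
After op 6 (replace(7, 'i')): offset=7, physical=[A,B,C,h,E,i,G,H,I], logical=[H,I,A,B,C,h,E,i,G]
After op 7 (rotate(-1)): offset=6, physical=[A,B,C,h,E,i,G,H,I], logical=[G,H,I,A,B,C,h,E,i]
After op 8 (replace(3, 'm')): offset=6, physical=[m,B,C,h,E,i,G,H,I], logical=[G,H,I,m,B,C,h,E,i]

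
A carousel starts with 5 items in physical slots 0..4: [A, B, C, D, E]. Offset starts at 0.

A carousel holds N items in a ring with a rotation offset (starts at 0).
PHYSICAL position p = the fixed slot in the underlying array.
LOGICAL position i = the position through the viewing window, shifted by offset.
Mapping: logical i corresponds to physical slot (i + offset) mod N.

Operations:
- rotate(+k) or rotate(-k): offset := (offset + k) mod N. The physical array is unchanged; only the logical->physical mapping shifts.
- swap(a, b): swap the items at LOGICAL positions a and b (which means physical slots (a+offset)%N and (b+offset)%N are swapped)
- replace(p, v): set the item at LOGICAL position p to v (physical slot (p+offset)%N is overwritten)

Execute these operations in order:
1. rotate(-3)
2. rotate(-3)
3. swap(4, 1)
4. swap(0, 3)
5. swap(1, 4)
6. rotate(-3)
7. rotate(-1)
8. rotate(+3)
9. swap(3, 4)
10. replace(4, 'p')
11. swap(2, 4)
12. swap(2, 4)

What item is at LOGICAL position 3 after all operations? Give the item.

Answer: E

Derivation:
After op 1 (rotate(-3)): offset=2, physical=[A,B,C,D,E], logical=[C,D,E,A,B]
After op 2 (rotate(-3)): offset=4, physical=[A,B,C,D,E], logical=[E,A,B,C,D]
After op 3 (swap(4, 1)): offset=4, physical=[D,B,C,A,E], logical=[E,D,B,C,A]
After op 4 (swap(0, 3)): offset=4, physical=[D,B,E,A,C], logical=[C,D,B,E,A]
After op 5 (swap(1, 4)): offset=4, physical=[A,B,E,D,C], logical=[C,A,B,E,D]
After op 6 (rotate(-3)): offset=1, physical=[A,B,E,D,C], logical=[B,E,D,C,A]
After op 7 (rotate(-1)): offset=0, physical=[A,B,E,D,C], logical=[A,B,E,D,C]
After op 8 (rotate(+3)): offset=3, physical=[A,B,E,D,C], logical=[D,C,A,B,E]
After op 9 (swap(3, 4)): offset=3, physical=[A,E,B,D,C], logical=[D,C,A,E,B]
After op 10 (replace(4, 'p')): offset=3, physical=[A,E,p,D,C], logical=[D,C,A,E,p]
After op 11 (swap(2, 4)): offset=3, physical=[p,E,A,D,C], logical=[D,C,p,E,A]
After op 12 (swap(2, 4)): offset=3, physical=[A,E,p,D,C], logical=[D,C,A,E,p]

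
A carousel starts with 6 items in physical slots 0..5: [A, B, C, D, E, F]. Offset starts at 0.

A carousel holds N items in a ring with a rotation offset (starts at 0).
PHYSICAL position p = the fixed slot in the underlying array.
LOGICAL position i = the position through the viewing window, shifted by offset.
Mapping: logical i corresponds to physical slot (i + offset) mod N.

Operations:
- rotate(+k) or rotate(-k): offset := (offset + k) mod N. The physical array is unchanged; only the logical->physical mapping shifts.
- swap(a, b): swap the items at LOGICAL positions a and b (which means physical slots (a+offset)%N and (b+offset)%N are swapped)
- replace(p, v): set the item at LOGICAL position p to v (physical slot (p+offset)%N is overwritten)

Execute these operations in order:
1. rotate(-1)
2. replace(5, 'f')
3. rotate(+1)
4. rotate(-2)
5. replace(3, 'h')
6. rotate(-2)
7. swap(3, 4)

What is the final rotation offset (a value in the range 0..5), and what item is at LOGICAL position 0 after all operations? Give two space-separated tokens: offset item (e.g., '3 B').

After op 1 (rotate(-1)): offset=5, physical=[A,B,C,D,E,F], logical=[F,A,B,C,D,E]
After op 2 (replace(5, 'f')): offset=5, physical=[A,B,C,D,f,F], logical=[F,A,B,C,D,f]
After op 3 (rotate(+1)): offset=0, physical=[A,B,C,D,f,F], logical=[A,B,C,D,f,F]
After op 4 (rotate(-2)): offset=4, physical=[A,B,C,D,f,F], logical=[f,F,A,B,C,D]
After op 5 (replace(3, 'h')): offset=4, physical=[A,h,C,D,f,F], logical=[f,F,A,h,C,D]
After op 6 (rotate(-2)): offset=2, physical=[A,h,C,D,f,F], logical=[C,D,f,F,A,h]
After op 7 (swap(3, 4)): offset=2, physical=[F,h,C,D,f,A], logical=[C,D,f,A,F,h]

Answer: 2 C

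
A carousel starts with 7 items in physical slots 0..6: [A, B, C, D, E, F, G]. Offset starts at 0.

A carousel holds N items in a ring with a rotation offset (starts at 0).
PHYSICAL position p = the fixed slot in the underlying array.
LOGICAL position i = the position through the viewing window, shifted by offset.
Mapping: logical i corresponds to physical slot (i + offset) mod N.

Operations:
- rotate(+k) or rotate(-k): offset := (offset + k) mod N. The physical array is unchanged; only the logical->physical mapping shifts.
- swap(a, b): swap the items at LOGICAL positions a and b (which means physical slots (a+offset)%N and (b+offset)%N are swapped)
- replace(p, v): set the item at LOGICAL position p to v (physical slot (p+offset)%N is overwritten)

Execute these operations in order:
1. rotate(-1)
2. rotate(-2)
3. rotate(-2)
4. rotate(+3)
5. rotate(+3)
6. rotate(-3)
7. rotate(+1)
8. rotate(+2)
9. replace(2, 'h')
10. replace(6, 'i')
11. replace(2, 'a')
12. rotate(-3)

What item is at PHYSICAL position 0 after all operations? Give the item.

After op 1 (rotate(-1)): offset=6, physical=[A,B,C,D,E,F,G], logical=[G,A,B,C,D,E,F]
After op 2 (rotate(-2)): offset=4, physical=[A,B,C,D,E,F,G], logical=[E,F,G,A,B,C,D]
After op 3 (rotate(-2)): offset=2, physical=[A,B,C,D,E,F,G], logical=[C,D,E,F,G,A,B]
After op 4 (rotate(+3)): offset=5, physical=[A,B,C,D,E,F,G], logical=[F,G,A,B,C,D,E]
After op 5 (rotate(+3)): offset=1, physical=[A,B,C,D,E,F,G], logical=[B,C,D,E,F,G,A]
After op 6 (rotate(-3)): offset=5, physical=[A,B,C,D,E,F,G], logical=[F,G,A,B,C,D,E]
After op 7 (rotate(+1)): offset=6, physical=[A,B,C,D,E,F,G], logical=[G,A,B,C,D,E,F]
After op 8 (rotate(+2)): offset=1, physical=[A,B,C,D,E,F,G], logical=[B,C,D,E,F,G,A]
After op 9 (replace(2, 'h')): offset=1, physical=[A,B,C,h,E,F,G], logical=[B,C,h,E,F,G,A]
After op 10 (replace(6, 'i')): offset=1, physical=[i,B,C,h,E,F,G], logical=[B,C,h,E,F,G,i]
After op 11 (replace(2, 'a')): offset=1, physical=[i,B,C,a,E,F,G], logical=[B,C,a,E,F,G,i]
After op 12 (rotate(-3)): offset=5, physical=[i,B,C,a,E,F,G], logical=[F,G,i,B,C,a,E]

Answer: i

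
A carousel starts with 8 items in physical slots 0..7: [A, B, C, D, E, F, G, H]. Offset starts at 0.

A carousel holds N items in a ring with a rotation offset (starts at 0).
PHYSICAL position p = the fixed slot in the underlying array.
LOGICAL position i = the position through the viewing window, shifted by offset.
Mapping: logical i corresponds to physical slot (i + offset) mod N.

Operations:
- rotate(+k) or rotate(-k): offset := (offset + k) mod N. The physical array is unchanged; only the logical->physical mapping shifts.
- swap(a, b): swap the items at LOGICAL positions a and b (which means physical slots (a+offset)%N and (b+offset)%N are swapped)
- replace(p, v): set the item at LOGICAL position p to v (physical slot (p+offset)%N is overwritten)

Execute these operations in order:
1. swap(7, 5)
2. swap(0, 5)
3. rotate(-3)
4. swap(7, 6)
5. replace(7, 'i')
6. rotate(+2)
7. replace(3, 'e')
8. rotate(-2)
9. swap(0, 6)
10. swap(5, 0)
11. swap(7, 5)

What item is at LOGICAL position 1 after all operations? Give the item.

Answer: G

Derivation:
After op 1 (swap(7, 5)): offset=0, physical=[A,B,C,D,E,H,G,F], logical=[A,B,C,D,E,H,G,F]
After op 2 (swap(0, 5)): offset=0, physical=[H,B,C,D,E,A,G,F], logical=[H,B,C,D,E,A,G,F]
After op 3 (rotate(-3)): offset=5, physical=[H,B,C,D,E,A,G,F], logical=[A,G,F,H,B,C,D,E]
After op 4 (swap(7, 6)): offset=5, physical=[H,B,C,E,D,A,G,F], logical=[A,G,F,H,B,C,E,D]
After op 5 (replace(7, 'i')): offset=5, physical=[H,B,C,E,i,A,G,F], logical=[A,G,F,H,B,C,E,i]
After op 6 (rotate(+2)): offset=7, physical=[H,B,C,E,i,A,G,F], logical=[F,H,B,C,E,i,A,G]
After op 7 (replace(3, 'e')): offset=7, physical=[H,B,e,E,i,A,G,F], logical=[F,H,B,e,E,i,A,G]
After op 8 (rotate(-2)): offset=5, physical=[H,B,e,E,i,A,G,F], logical=[A,G,F,H,B,e,E,i]
After op 9 (swap(0, 6)): offset=5, physical=[H,B,e,A,i,E,G,F], logical=[E,G,F,H,B,e,A,i]
After op 10 (swap(5, 0)): offset=5, physical=[H,B,E,A,i,e,G,F], logical=[e,G,F,H,B,E,A,i]
After op 11 (swap(7, 5)): offset=5, physical=[H,B,i,A,E,e,G,F], logical=[e,G,F,H,B,i,A,E]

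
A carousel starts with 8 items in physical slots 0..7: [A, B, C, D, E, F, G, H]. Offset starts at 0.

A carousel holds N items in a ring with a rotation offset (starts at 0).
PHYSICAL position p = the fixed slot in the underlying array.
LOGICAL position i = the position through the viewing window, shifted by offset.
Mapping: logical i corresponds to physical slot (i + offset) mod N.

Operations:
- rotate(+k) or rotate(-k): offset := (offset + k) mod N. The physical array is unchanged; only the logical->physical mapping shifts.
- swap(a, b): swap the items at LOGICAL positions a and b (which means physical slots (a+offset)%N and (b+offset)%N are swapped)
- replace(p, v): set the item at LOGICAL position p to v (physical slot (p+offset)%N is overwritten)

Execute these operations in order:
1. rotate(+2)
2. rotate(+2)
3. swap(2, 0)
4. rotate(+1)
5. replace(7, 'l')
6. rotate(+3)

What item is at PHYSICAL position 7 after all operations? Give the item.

After op 1 (rotate(+2)): offset=2, physical=[A,B,C,D,E,F,G,H], logical=[C,D,E,F,G,H,A,B]
After op 2 (rotate(+2)): offset=4, physical=[A,B,C,D,E,F,G,H], logical=[E,F,G,H,A,B,C,D]
After op 3 (swap(2, 0)): offset=4, physical=[A,B,C,D,G,F,E,H], logical=[G,F,E,H,A,B,C,D]
After op 4 (rotate(+1)): offset=5, physical=[A,B,C,D,G,F,E,H], logical=[F,E,H,A,B,C,D,G]
After op 5 (replace(7, 'l')): offset=5, physical=[A,B,C,D,l,F,E,H], logical=[F,E,H,A,B,C,D,l]
After op 6 (rotate(+3)): offset=0, physical=[A,B,C,D,l,F,E,H], logical=[A,B,C,D,l,F,E,H]

Answer: H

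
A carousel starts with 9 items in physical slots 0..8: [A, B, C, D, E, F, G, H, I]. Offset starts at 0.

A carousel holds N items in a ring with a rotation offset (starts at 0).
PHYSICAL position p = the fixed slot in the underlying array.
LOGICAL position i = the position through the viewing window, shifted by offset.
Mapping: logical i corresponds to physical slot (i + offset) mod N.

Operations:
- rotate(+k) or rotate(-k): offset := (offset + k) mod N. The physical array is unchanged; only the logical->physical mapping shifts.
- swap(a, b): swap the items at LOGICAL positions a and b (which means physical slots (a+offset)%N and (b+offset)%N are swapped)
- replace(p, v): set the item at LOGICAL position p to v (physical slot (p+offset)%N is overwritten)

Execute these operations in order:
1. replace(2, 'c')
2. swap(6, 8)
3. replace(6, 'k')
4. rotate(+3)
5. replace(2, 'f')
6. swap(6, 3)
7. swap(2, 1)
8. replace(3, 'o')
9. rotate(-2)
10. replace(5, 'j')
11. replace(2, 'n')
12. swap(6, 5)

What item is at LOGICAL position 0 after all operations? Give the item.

Answer: B

Derivation:
After op 1 (replace(2, 'c')): offset=0, physical=[A,B,c,D,E,F,G,H,I], logical=[A,B,c,D,E,F,G,H,I]
After op 2 (swap(6, 8)): offset=0, physical=[A,B,c,D,E,F,I,H,G], logical=[A,B,c,D,E,F,I,H,G]
After op 3 (replace(6, 'k')): offset=0, physical=[A,B,c,D,E,F,k,H,G], logical=[A,B,c,D,E,F,k,H,G]
After op 4 (rotate(+3)): offset=3, physical=[A,B,c,D,E,F,k,H,G], logical=[D,E,F,k,H,G,A,B,c]
After op 5 (replace(2, 'f')): offset=3, physical=[A,B,c,D,E,f,k,H,G], logical=[D,E,f,k,H,G,A,B,c]
After op 6 (swap(6, 3)): offset=3, physical=[k,B,c,D,E,f,A,H,G], logical=[D,E,f,A,H,G,k,B,c]
After op 7 (swap(2, 1)): offset=3, physical=[k,B,c,D,f,E,A,H,G], logical=[D,f,E,A,H,G,k,B,c]
After op 8 (replace(3, 'o')): offset=3, physical=[k,B,c,D,f,E,o,H,G], logical=[D,f,E,o,H,G,k,B,c]
After op 9 (rotate(-2)): offset=1, physical=[k,B,c,D,f,E,o,H,G], logical=[B,c,D,f,E,o,H,G,k]
After op 10 (replace(5, 'j')): offset=1, physical=[k,B,c,D,f,E,j,H,G], logical=[B,c,D,f,E,j,H,G,k]
After op 11 (replace(2, 'n')): offset=1, physical=[k,B,c,n,f,E,j,H,G], logical=[B,c,n,f,E,j,H,G,k]
After op 12 (swap(6, 5)): offset=1, physical=[k,B,c,n,f,E,H,j,G], logical=[B,c,n,f,E,H,j,G,k]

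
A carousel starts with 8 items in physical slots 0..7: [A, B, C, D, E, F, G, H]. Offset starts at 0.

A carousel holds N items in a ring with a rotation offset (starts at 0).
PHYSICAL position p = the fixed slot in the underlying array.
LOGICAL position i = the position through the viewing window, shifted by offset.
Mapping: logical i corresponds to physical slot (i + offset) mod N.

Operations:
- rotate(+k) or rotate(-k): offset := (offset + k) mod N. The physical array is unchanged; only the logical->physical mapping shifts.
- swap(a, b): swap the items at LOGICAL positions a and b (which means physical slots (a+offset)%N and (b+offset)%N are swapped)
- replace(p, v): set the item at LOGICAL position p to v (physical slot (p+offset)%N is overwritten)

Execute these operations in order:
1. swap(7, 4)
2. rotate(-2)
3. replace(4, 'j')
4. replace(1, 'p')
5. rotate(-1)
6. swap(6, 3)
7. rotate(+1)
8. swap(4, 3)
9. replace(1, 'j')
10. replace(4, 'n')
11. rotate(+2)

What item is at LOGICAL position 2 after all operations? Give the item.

Answer: n

Derivation:
After op 1 (swap(7, 4)): offset=0, physical=[A,B,C,D,H,F,G,E], logical=[A,B,C,D,H,F,G,E]
After op 2 (rotate(-2)): offset=6, physical=[A,B,C,D,H,F,G,E], logical=[G,E,A,B,C,D,H,F]
After op 3 (replace(4, 'j')): offset=6, physical=[A,B,j,D,H,F,G,E], logical=[G,E,A,B,j,D,H,F]
After op 4 (replace(1, 'p')): offset=6, physical=[A,B,j,D,H,F,G,p], logical=[G,p,A,B,j,D,H,F]
After op 5 (rotate(-1)): offset=5, physical=[A,B,j,D,H,F,G,p], logical=[F,G,p,A,B,j,D,H]
After op 6 (swap(6, 3)): offset=5, physical=[D,B,j,A,H,F,G,p], logical=[F,G,p,D,B,j,A,H]
After op 7 (rotate(+1)): offset=6, physical=[D,B,j,A,H,F,G,p], logical=[G,p,D,B,j,A,H,F]
After op 8 (swap(4, 3)): offset=6, physical=[D,j,B,A,H,F,G,p], logical=[G,p,D,j,B,A,H,F]
After op 9 (replace(1, 'j')): offset=6, physical=[D,j,B,A,H,F,G,j], logical=[G,j,D,j,B,A,H,F]
After op 10 (replace(4, 'n')): offset=6, physical=[D,j,n,A,H,F,G,j], logical=[G,j,D,j,n,A,H,F]
After op 11 (rotate(+2)): offset=0, physical=[D,j,n,A,H,F,G,j], logical=[D,j,n,A,H,F,G,j]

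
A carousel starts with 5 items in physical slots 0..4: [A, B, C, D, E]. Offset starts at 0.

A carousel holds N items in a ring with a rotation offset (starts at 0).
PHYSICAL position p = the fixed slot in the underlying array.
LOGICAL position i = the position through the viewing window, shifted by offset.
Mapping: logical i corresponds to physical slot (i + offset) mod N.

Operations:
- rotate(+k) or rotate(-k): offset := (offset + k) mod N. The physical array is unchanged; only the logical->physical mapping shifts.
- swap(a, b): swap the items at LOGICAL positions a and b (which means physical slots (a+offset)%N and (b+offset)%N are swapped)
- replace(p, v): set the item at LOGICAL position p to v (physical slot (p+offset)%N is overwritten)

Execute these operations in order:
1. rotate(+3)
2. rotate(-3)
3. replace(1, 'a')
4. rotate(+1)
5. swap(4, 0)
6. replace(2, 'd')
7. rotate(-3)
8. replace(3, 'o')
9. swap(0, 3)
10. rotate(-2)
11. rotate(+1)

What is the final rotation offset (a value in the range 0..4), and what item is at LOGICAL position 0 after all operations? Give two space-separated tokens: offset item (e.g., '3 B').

Answer: 2 C

Derivation:
After op 1 (rotate(+3)): offset=3, physical=[A,B,C,D,E], logical=[D,E,A,B,C]
After op 2 (rotate(-3)): offset=0, physical=[A,B,C,D,E], logical=[A,B,C,D,E]
After op 3 (replace(1, 'a')): offset=0, physical=[A,a,C,D,E], logical=[A,a,C,D,E]
After op 4 (rotate(+1)): offset=1, physical=[A,a,C,D,E], logical=[a,C,D,E,A]
After op 5 (swap(4, 0)): offset=1, physical=[a,A,C,D,E], logical=[A,C,D,E,a]
After op 6 (replace(2, 'd')): offset=1, physical=[a,A,C,d,E], logical=[A,C,d,E,a]
After op 7 (rotate(-3)): offset=3, physical=[a,A,C,d,E], logical=[d,E,a,A,C]
After op 8 (replace(3, 'o')): offset=3, physical=[a,o,C,d,E], logical=[d,E,a,o,C]
After op 9 (swap(0, 3)): offset=3, physical=[a,d,C,o,E], logical=[o,E,a,d,C]
After op 10 (rotate(-2)): offset=1, physical=[a,d,C,o,E], logical=[d,C,o,E,a]
After op 11 (rotate(+1)): offset=2, physical=[a,d,C,o,E], logical=[C,o,E,a,d]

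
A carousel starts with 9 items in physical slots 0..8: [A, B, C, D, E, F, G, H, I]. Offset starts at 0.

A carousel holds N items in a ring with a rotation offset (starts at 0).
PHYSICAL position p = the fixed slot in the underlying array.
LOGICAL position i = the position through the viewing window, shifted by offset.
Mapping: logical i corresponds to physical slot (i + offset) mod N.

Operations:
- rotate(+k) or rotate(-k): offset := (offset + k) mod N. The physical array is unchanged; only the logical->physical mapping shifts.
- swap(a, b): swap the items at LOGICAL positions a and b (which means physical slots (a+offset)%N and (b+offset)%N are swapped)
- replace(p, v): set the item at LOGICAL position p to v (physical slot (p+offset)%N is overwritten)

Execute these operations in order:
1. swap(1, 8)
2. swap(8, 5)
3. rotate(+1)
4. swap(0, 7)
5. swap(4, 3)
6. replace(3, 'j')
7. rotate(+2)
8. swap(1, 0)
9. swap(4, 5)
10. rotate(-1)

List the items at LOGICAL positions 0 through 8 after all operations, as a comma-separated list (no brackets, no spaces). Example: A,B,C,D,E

Answer: C,j,D,E,G,I,H,A,F

Derivation:
After op 1 (swap(1, 8)): offset=0, physical=[A,I,C,D,E,F,G,H,B], logical=[A,I,C,D,E,F,G,H,B]
After op 2 (swap(8, 5)): offset=0, physical=[A,I,C,D,E,B,G,H,F], logical=[A,I,C,D,E,B,G,H,F]
After op 3 (rotate(+1)): offset=1, physical=[A,I,C,D,E,B,G,H,F], logical=[I,C,D,E,B,G,H,F,A]
After op 4 (swap(0, 7)): offset=1, physical=[A,F,C,D,E,B,G,H,I], logical=[F,C,D,E,B,G,H,I,A]
After op 5 (swap(4, 3)): offset=1, physical=[A,F,C,D,B,E,G,H,I], logical=[F,C,D,B,E,G,H,I,A]
After op 6 (replace(3, 'j')): offset=1, physical=[A,F,C,D,j,E,G,H,I], logical=[F,C,D,j,E,G,H,I,A]
After op 7 (rotate(+2)): offset=3, physical=[A,F,C,D,j,E,G,H,I], logical=[D,j,E,G,H,I,A,F,C]
After op 8 (swap(1, 0)): offset=3, physical=[A,F,C,j,D,E,G,H,I], logical=[j,D,E,G,H,I,A,F,C]
After op 9 (swap(4, 5)): offset=3, physical=[A,F,C,j,D,E,G,I,H], logical=[j,D,E,G,I,H,A,F,C]
After op 10 (rotate(-1)): offset=2, physical=[A,F,C,j,D,E,G,I,H], logical=[C,j,D,E,G,I,H,A,F]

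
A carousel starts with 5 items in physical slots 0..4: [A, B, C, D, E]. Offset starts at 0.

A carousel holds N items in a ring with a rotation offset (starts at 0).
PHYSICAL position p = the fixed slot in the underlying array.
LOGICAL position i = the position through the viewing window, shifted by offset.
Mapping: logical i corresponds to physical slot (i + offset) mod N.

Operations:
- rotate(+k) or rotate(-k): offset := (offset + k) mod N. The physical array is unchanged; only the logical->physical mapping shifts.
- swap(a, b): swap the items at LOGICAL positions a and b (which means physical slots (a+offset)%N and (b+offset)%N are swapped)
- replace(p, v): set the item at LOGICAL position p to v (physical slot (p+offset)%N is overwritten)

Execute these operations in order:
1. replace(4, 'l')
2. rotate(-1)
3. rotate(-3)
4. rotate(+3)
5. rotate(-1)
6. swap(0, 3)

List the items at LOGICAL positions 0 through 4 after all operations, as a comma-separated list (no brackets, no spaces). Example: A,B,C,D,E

Answer: B,l,A,D,C

Derivation:
After op 1 (replace(4, 'l')): offset=0, physical=[A,B,C,D,l], logical=[A,B,C,D,l]
After op 2 (rotate(-1)): offset=4, physical=[A,B,C,D,l], logical=[l,A,B,C,D]
After op 3 (rotate(-3)): offset=1, physical=[A,B,C,D,l], logical=[B,C,D,l,A]
After op 4 (rotate(+3)): offset=4, physical=[A,B,C,D,l], logical=[l,A,B,C,D]
After op 5 (rotate(-1)): offset=3, physical=[A,B,C,D,l], logical=[D,l,A,B,C]
After op 6 (swap(0, 3)): offset=3, physical=[A,D,C,B,l], logical=[B,l,A,D,C]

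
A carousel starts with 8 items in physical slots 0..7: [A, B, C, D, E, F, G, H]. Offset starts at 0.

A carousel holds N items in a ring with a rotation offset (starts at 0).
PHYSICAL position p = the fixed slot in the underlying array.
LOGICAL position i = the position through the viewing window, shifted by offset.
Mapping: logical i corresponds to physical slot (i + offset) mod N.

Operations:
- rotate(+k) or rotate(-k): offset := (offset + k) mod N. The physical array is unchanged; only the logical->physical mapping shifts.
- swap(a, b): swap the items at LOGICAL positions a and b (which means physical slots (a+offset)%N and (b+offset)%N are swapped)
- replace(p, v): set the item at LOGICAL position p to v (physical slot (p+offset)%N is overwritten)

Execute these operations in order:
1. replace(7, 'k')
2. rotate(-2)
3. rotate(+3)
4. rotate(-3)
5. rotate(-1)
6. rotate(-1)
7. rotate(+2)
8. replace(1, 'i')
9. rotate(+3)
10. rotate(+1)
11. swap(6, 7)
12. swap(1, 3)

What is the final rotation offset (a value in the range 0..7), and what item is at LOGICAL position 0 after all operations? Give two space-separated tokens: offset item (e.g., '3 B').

Answer: 2 C

Derivation:
After op 1 (replace(7, 'k')): offset=0, physical=[A,B,C,D,E,F,G,k], logical=[A,B,C,D,E,F,G,k]
After op 2 (rotate(-2)): offset=6, physical=[A,B,C,D,E,F,G,k], logical=[G,k,A,B,C,D,E,F]
After op 3 (rotate(+3)): offset=1, physical=[A,B,C,D,E,F,G,k], logical=[B,C,D,E,F,G,k,A]
After op 4 (rotate(-3)): offset=6, physical=[A,B,C,D,E,F,G,k], logical=[G,k,A,B,C,D,E,F]
After op 5 (rotate(-1)): offset=5, physical=[A,B,C,D,E,F,G,k], logical=[F,G,k,A,B,C,D,E]
After op 6 (rotate(-1)): offset=4, physical=[A,B,C,D,E,F,G,k], logical=[E,F,G,k,A,B,C,D]
After op 7 (rotate(+2)): offset=6, physical=[A,B,C,D,E,F,G,k], logical=[G,k,A,B,C,D,E,F]
After op 8 (replace(1, 'i')): offset=6, physical=[A,B,C,D,E,F,G,i], logical=[G,i,A,B,C,D,E,F]
After op 9 (rotate(+3)): offset=1, physical=[A,B,C,D,E,F,G,i], logical=[B,C,D,E,F,G,i,A]
After op 10 (rotate(+1)): offset=2, physical=[A,B,C,D,E,F,G,i], logical=[C,D,E,F,G,i,A,B]
After op 11 (swap(6, 7)): offset=2, physical=[B,A,C,D,E,F,G,i], logical=[C,D,E,F,G,i,B,A]
After op 12 (swap(1, 3)): offset=2, physical=[B,A,C,F,E,D,G,i], logical=[C,F,E,D,G,i,B,A]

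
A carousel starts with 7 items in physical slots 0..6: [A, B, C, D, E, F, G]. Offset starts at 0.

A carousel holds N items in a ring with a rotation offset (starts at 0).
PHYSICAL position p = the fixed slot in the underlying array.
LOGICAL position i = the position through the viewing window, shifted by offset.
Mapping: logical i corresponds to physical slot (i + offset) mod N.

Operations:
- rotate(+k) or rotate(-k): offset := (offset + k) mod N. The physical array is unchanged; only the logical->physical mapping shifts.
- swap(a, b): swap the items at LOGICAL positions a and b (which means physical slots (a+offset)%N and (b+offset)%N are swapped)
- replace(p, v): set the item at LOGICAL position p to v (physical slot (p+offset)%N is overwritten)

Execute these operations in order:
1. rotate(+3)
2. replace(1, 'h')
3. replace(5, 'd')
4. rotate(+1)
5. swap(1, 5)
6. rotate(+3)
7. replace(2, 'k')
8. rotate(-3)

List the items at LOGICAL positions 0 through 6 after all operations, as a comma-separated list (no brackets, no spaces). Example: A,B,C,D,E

After op 1 (rotate(+3)): offset=3, physical=[A,B,C,D,E,F,G], logical=[D,E,F,G,A,B,C]
After op 2 (replace(1, 'h')): offset=3, physical=[A,B,C,D,h,F,G], logical=[D,h,F,G,A,B,C]
After op 3 (replace(5, 'd')): offset=3, physical=[A,d,C,D,h,F,G], logical=[D,h,F,G,A,d,C]
After op 4 (rotate(+1)): offset=4, physical=[A,d,C,D,h,F,G], logical=[h,F,G,A,d,C,D]
After op 5 (swap(1, 5)): offset=4, physical=[A,d,F,D,h,C,G], logical=[h,C,G,A,d,F,D]
After op 6 (rotate(+3)): offset=0, physical=[A,d,F,D,h,C,G], logical=[A,d,F,D,h,C,G]
After op 7 (replace(2, 'k')): offset=0, physical=[A,d,k,D,h,C,G], logical=[A,d,k,D,h,C,G]
After op 8 (rotate(-3)): offset=4, physical=[A,d,k,D,h,C,G], logical=[h,C,G,A,d,k,D]

Answer: h,C,G,A,d,k,D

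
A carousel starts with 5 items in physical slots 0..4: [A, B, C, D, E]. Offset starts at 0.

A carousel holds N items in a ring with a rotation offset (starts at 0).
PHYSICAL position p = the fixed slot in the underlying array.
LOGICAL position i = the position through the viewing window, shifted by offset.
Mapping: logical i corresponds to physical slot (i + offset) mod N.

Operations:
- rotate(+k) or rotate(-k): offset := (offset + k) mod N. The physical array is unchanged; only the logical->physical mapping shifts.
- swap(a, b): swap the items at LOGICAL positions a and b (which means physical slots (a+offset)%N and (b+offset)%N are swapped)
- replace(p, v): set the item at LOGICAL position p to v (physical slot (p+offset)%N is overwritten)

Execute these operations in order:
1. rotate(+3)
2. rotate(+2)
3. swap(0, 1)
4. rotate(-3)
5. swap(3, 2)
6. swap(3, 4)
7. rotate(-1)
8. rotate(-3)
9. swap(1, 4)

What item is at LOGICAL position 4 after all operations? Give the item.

After op 1 (rotate(+3)): offset=3, physical=[A,B,C,D,E], logical=[D,E,A,B,C]
After op 2 (rotate(+2)): offset=0, physical=[A,B,C,D,E], logical=[A,B,C,D,E]
After op 3 (swap(0, 1)): offset=0, physical=[B,A,C,D,E], logical=[B,A,C,D,E]
After op 4 (rotate(-3)): offset=2, physical=[B,A,C,D,E], logical=[C,D,E,B,A]
After op 5 (swap(3, 2)): offset=2, physical=[E,A,C,D,B], logical=[C,D,B,E,A]
After op 6 (swap(3, 4)): offset=2, physical=[A,E,C,D,B], logical=[C,D,B,A,E]
After op 7 (rotate(-1)): offset=1, physical=[A,E,C,D,B], logical=[E,C,D,B,A]
After op 8 (rotate(-3)): offset=3, physical=[A,E,C,D,B], logical=[D,B,A,E,C]
After op 9 (swap(1, 4)): offset=3, physical=[A,E,B,D,C], logical=[D,C,A,E,B]

Answer: B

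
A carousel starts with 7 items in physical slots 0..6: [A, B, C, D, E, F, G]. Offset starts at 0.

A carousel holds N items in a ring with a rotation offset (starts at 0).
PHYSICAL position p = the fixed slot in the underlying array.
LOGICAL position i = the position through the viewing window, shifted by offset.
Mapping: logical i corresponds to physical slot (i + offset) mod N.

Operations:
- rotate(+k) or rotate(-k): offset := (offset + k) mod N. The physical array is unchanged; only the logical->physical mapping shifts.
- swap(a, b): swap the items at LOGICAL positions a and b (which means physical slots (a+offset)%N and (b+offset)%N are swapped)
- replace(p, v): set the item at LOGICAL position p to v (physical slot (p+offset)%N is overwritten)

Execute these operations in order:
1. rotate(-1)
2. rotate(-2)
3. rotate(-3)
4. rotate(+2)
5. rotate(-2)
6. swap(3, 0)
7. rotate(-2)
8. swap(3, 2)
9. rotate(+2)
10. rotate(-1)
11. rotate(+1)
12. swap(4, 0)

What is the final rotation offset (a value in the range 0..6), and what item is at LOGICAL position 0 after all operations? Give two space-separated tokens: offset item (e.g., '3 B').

After op 1 (rotate(-1)): offset=6, physical=[A,B,C,D,E,F,G], logical=[G,A,B,C,D,E,F]
After op 2 (rotate(-2)): offset=4, physical=[A,B,C,D,E,F,G], logical=[E,F,G,A,B,C,D]
After op 3 (rotate(-3)): offset=1, physical=[A,B,C,D,E,F,G], logical=[B,C,D,E,F,G,A]
After op 4 (rotate(+2)): offset=3, physical=[A,B,C,D,E,F,G], logical=[D,E,F,G,A,B,C]
After op 5 (rotate(-2)): offset=1, physical=[A,B,C,D,E,F,G], logical=[B,C,D,E,F,G,A]
After op 6 (swap(3, 0)): offset=1, physical=[A,E,C,D,B,F,G], logical=[E,C,D,B,F,G,A]
After op 7 (rotate(-2)): offset=6, physical=[A,E,C,D,B,F,G], logical=[G,A,E,C,D,B,F]
After op 8 (swap(3, 2)): offset=6, physical=[A,C,E,D,B,F,G], logical=[G,A,C,E,D,B,F]
After op 9 (rotate(+2)): offset=1, physical=[A,C,E,D,B,F,G], logical=[C,E,D,B,F,G,A]
After op 10 (rotate(-1)): offset=0, physical=[A,C,E,D,B,F,G], logical=[A,C,E,D,B,F,G]
After op 11 (rotate(+1)): offset=1, physical=[A,C,E,D,B,F,G], logical=[C,E,D,B,F,G,A]
After op 12 (swap(4, 0)): offset=1, physical=[A,F,E,D,B,C,G], logical=[F,E,D,B,C,G,A]

Answer: 1 F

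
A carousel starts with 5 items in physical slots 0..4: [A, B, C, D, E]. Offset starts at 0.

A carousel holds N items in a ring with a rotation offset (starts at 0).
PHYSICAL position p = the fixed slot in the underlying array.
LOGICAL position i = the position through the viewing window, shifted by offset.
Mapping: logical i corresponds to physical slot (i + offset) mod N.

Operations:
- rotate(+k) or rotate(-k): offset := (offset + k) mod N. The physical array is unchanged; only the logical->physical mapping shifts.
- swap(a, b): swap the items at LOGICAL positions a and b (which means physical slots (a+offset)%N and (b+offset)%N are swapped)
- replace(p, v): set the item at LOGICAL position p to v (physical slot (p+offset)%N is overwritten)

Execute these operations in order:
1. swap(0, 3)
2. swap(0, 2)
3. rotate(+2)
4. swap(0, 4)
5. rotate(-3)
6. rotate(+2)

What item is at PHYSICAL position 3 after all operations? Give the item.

After op 1 (swap(0, 3)): offset=0, physical=[D,B,C,A,E], logical=[D,B,C,A,E]
After op 2 (swap(0, 2)): offset=0, physical=[C,B,D,A,E], logical=[C,B,D,A,E]
After op 3 (rotate(+2)): offset=2, physical=[C,B,D,A,E], logical=[D,A,E,C,B]
After op 4 (swap(0, 4)): offset=2, physical=[C,D,B,A,E], logical=[B,A,E,C,D]
After op 5 (rotate(-3)): offset=4, physical=[C,D,B,A,E], logical=[E,C,D,B,A]
After op 6 (rotate(+2)): offset=1, physical=[C,D,B,A,E], logical=[D,B,A,E,C]

Answer: A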